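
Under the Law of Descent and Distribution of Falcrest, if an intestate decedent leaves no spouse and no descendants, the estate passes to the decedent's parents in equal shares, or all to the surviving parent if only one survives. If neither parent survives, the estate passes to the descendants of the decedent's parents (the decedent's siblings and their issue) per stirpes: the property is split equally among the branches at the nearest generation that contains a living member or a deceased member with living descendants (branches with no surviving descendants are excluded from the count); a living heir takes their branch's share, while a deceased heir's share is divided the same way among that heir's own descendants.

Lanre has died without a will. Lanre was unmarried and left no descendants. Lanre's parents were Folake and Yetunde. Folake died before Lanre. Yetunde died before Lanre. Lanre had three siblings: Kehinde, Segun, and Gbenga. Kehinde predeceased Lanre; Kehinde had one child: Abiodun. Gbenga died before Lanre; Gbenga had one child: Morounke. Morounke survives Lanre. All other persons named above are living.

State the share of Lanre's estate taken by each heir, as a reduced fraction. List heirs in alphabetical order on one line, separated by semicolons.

Neither parent survives and there are no descendants, so the estate passes to Lanre's siblings and their issue per stirpes.
The estate is divided into 3 equal shares of 1/3 among Kehinde, Segun, Gbenga.
Kehinde predeceased; the 1/3 allotted to Kehinde's branch passes to Kehinde's issue by representation.
Abiodun is the sole taker at this level and receives the full 1/3.
Segun is living and takes 1/3.
Gbenga predeceased; the 1/3 allotted to Gbenga's branch passes to Gbenga's issue by representation.
Morounke is the sole taker at this level and receives the full 1/3.

Abiodun 1/3; Morounke 1/3; Segun 1/3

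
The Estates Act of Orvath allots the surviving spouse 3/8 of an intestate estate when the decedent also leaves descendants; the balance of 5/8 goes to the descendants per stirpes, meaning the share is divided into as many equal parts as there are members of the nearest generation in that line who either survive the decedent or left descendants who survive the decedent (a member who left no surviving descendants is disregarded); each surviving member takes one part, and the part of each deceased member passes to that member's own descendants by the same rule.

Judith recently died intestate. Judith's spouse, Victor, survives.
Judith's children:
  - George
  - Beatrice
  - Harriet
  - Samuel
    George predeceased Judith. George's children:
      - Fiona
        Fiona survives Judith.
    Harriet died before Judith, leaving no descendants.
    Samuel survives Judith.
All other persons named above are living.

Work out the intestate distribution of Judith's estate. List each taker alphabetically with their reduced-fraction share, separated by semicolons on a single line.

Victor, as surviving spouse, takes 3/8.
The remaining 5/8 passes to Judith's descendants per stirpes.
Harriet left no surviving issue, so that branch lapses and is disregarded.
The 5/8 is divided into 3 equal shares of 5/24 among George, Beatrice, Samuel.
George predeceased; the 5/24 allotted to George's branch passes to George's issue by representation.
Fiona is the sole taker at this level and receives the full 5/24.
Beatrice is living and takes 5/24.
Samuel is living and takes 5/24.

Beatrice 5/24; Fiona 5/24; Samuel 5/24; Victor 3/8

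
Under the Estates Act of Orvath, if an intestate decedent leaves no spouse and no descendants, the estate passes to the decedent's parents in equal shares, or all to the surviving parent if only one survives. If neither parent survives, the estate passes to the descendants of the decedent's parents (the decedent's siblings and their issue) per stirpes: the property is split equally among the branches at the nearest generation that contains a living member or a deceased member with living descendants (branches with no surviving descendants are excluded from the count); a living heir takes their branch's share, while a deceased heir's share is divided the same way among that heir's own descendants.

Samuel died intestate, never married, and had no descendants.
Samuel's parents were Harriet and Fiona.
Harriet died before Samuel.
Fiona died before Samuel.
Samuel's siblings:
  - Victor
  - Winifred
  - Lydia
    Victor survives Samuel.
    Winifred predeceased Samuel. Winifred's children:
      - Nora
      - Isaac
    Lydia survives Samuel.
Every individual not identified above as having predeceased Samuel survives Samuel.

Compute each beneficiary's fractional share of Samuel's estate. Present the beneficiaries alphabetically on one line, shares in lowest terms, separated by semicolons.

Isaac 1/6; Lydia 1/3; Nora 1/6; Victor 1/3

Neither parent survives and there are no descendants, so the estate passes to Samuel's siblings and their issue per stirpes.
The estate is divided into 3 equal shares of 1/3 among Victor, Winifred, Lydia.
Victor is living and takes 1/3.
Winifred predeceased; the 1/3 allotted to Winifred's branch passes to Winifred's issue by representation.
The 1/3 is divided into 2 equal shares of 1/6 among Nora, Isaac.
Nora is living and takes 1/6.
Isaac is living and takes 1/6.
Lydia is living and takes 1/3.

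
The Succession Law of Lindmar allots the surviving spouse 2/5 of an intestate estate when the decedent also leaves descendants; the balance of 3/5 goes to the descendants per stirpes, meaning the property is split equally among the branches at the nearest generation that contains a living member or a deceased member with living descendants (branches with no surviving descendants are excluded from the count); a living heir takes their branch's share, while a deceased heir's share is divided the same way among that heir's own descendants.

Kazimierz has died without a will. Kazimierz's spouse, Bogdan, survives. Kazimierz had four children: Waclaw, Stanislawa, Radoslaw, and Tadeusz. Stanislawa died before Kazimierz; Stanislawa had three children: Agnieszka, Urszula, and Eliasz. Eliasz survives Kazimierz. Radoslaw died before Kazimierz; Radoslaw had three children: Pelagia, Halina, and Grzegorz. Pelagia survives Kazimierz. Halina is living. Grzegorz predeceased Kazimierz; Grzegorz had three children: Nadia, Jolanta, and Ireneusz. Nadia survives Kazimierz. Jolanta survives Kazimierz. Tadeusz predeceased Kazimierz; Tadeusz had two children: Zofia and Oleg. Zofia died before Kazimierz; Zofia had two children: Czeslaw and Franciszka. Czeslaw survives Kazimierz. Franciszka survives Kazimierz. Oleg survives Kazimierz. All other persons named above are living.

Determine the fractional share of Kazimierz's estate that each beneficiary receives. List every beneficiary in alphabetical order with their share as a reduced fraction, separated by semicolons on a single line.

Bogdan, as surviving spouse, takes 2/5.
The remaining 3/5 passes to Kazimierz's descendants per stirpes.
The 3/5 is divided into 4 equal shares of 3/20 among Waclaw, Stanislawa, Radoslaw, Tadeusz.
Waclaw is living and takes 3/20.
Stanislawa predeceased; the 3/20 allotted to Stanislawa's branch passes to Stanislawa's issue by representation.
The 3/20 is divided into 3 equal shares of 1/20 among Agnieszka, Urszula, Eliasz.
Agnieszka is living and takes 1/20.
Urszula is living and takes 1/20.
Eliasz is living and takes 1/20.
Radoslaw predeceased; the 3/20 allotted to Radoslaw's branch passes to Radoslaw's issue by representation.
The 3/20 is divided into 3 equal shares of 1/20 among Pelagia, Halina, Grzegorz.
Pelagia is living and takes 1/20.
Halina is living and takes 1/20.
Grzegorz predeceased; the 1/20 allotted to Grzegorz's branch passes to Grzegorz's issue by representation.
The 1/20 is divided into 3 equal shares of 1/60 among Nadia, Jolanta, Ireneusz.
Nadia is living and takes 1/60.
Jolanta is living and takes 1/60.
Ireneusz is living and takes 1/60.
Tadeusz predeceased; the 3/20 allotted to Tadeusz's branch passes to Tadeusz's issue by representation.
The 3/20 is divided into 2 equal shares of 3/40 among Zofia, Oleg.
Zofia predeceased; the 3/40 allotted to Zofia's branch passes to Zofia's issue by representation.
The 3/40 is divided into 2 equal shares of 3/80 among Czeslaw, Franciszka.
Czeslaw is living and takes 3/80.
Franciszka is living and takes 3/80.
Oleg is living and takes 3/40.

Agnieszka 1/20; Bogdan 2/5; Czeslaw 3/80; Eliasz 1/20; Franciszka 3/80; Halina 1/20; Ireneusz 1/60; Jolanta 1/60; Nadia 1/60; Oleg 3/40; Pelagia 1/20; Urszula 1/20; Waclaw 3/20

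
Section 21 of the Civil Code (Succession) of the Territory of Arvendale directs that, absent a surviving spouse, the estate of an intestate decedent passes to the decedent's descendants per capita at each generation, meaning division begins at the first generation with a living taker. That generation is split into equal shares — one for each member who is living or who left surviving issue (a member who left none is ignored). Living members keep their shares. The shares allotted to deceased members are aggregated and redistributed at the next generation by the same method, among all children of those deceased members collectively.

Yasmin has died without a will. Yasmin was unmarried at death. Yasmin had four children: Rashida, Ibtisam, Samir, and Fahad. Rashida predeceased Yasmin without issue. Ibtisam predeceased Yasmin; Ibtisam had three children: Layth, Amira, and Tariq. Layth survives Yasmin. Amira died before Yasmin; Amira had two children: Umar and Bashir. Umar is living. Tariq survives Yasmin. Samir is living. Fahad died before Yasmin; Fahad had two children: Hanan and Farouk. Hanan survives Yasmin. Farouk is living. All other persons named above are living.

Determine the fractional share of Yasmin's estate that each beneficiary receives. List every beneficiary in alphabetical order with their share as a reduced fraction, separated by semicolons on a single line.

Bashir 1/15; Farouk 2/15; Hanan 2/15; Layth 2/15; Samir 1/3; Tariq 2/15; Umar 1/15

There is no surviving spouse, so the entire estate passes to Yasmin's descendants per capita at each generation.
At generation 1 (Ibtisam, Samir, Fahad) there are 3 shares of (1)/3 = 1/3 each.
Living: Samir — each takes 1/3.
Deceased: Ibtisam and Fahad. Their combined 2/3 is pooled and carried to generation 2.
At generation 2 (Layth, Amira, Tariq, Hanan, Farouk) there are 5 shares of (2/3)/5 = 2/15 each.
Living: Layth, Tariq, Hanan, and Farouk — each takes 2/15.
Deceased: Amira. That 2/15 share is carried to generation 3.
At generation 3 (Umar, Bashir) there are 2 shares of (2/15)/2 = 1/15 each.
Living: Umar and Bashir — each takes 1/15.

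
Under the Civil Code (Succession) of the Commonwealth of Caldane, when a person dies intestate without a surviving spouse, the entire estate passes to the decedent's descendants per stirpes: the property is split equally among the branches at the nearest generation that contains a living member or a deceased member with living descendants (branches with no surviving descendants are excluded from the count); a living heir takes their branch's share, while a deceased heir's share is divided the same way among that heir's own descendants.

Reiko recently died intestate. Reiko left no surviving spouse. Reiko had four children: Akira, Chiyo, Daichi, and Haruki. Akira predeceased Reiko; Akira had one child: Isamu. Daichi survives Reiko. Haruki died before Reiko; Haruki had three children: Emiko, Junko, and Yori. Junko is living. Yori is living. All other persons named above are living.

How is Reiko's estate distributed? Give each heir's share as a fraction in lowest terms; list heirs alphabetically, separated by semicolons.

Chiyo 1/4; Daichi 1/4; Emiko 1/12; Isamu 1/4; Junko 1/12; Yori 1/12

There is no surviving spouse, so the entire estate passes to Reiko's descendants per stirpes.
The estate is divided into 4 equal shares of 1/4 among Akira, Chiyo, Daichi, Haruki.
Akira predeceased; the 1/4 allotted to Akira's branch passes to Akira's issue by representation.
Isamu is the sole taker at this level and receives the full 1/4.
Chiyo is living and takes 1/4.
Daichi is living and takes 1/4.
Haruki predeceased; the 1/4 allotted to Haruki's branch passes to Haruki's issue by representation.
The 1/4 is divided into 3 equal shares of 1/12 among Emiko, Junko, Yori.
Emiko is living and takes 1/12.
Junko is living and takes 1/12.
Yori is living and takes 1/12.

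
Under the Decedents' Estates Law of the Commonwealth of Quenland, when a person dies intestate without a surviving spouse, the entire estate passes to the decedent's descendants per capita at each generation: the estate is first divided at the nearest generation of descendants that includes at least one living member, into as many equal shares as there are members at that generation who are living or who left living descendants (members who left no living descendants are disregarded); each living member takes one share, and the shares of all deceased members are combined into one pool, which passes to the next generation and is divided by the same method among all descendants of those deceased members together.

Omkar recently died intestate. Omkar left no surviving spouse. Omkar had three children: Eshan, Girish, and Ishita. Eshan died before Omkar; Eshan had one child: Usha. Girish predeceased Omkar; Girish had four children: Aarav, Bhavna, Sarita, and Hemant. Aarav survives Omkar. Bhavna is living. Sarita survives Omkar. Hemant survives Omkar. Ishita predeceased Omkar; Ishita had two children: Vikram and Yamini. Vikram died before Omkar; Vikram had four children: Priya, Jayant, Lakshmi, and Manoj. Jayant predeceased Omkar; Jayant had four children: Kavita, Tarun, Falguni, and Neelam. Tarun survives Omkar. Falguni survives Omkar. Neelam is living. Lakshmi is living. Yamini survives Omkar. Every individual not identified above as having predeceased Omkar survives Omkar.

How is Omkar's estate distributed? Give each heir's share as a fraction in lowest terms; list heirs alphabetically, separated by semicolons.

There is no surviving spouse, so the entire estate passes to Omkar's descendants per capita at each generation.
No one at generation 1 (Eshan, Girish, Ishita) is living; moving to the next generation.
At generation 2 (Usha, Aarav, Bhavna, Sarita, Hemant, Vikram, Yamini) there are 7 shares of (1)/7 = 1/7 each.
Living: Usha, Aarav, Bhavna, Sarita, Hemant, and Yamini — each takes 1/7.
Deceased: Vikram. That 1/7 share is carried to generation 3.
At generation 3 (Priya, Jayant, Lakshmi, Manoj) there are 4 shares of (1/7)/4 = 1/28 each.
Living: Priya, Lakshmi, and Manoj — each takes 1/28.
Deceased: Jayant. That 1/28 share is carried to generation 4.
At generation 4 (Kavita, Tarun, Falguni, Neelam) there are 4 shares of (1/28)/4 = 1/112 each.
Living: Kavita, Tarun, Falguni, and Neelam — each takes 1/112.

Aarav 1/7; Bhavna 1/7; Falguni 1/112; Hemant 1/7; Kavita 1/112; Lakshmi 1/28; Manoj 1/28; Neelam 1/112; Priya 1/28; Sarita 1/7; Tarun 1/112; Usha 1/7; Yamini 1/7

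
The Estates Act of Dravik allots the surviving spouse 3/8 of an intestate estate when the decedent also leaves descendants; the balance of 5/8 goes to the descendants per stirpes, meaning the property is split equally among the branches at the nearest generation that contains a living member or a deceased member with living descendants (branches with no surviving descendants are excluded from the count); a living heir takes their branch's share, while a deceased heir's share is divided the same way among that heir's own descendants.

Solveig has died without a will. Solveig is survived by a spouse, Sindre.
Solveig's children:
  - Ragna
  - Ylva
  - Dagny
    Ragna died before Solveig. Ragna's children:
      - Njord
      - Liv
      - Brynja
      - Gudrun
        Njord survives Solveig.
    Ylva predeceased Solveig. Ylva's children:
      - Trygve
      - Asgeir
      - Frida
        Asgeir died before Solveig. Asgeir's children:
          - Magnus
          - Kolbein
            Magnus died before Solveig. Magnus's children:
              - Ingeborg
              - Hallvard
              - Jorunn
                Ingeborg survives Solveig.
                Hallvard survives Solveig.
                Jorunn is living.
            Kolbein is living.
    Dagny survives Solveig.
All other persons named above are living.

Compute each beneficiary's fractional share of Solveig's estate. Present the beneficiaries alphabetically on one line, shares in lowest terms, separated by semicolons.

Sindre, as surviving spouse, takes 3/8.
The remaining 5/8 passes to Solveig's descendants per stirpes.
The 5/8 is divided into 3 equal shares of 5/24 among Ragna, Ylva, Dagny.
Ragna predeceased; the 5/24 allotted to Ragna's branch passes to Ragna's issue by representation.
The 5/24 is divided into 4 equal shares of 5/96 among Njord, Liv, Brynja, Gudrun.
Njord is living and takes 5/96.
Liv is living and takes 5/96.
Brynja is living and takes 5/96.
Gudrun is living and takes 5/96.
Ylva predeceased; the 5/24 allotted to Ylva's branch passes to Ylva's issue by representation.
The 5/24 is divided into 3 equal shares of 5/72 among Trygve, Asgeir, Frida.
Trygve is living and takes 5/72.
Asgeir predeceased; the 5/72 allotted to Asgeir's branch passes to Asgeir's issue by representation.
The 5/72 is divided into 2 equal shares of 5/144 among Magnus, Kolbein.
Magnus predeceased; the 5/144 allotted to Magnus's branch passes to Magnus's issue by representation.
The 5/144 is divided into 3 equal shares of 5/432 among Ingeborg, Hallvard, Jorunn.
Ingeborg is living and takes 5/432.
Hallvard is living and takes 5/432.
Jorunn is living and takes 5/432.
Kolbein is living and takes 5/144.
Frida is living and takes 5/72.
Dagny is living and takes 5/24.

Brynja 5/96; Dagny 5/24; Frida 5/72; Gudrun 5/96; Hallvard 5/432; Ingeborg 5/432; Jorunn 5/432; Kolbein 5/144; Liv 5/96; Njord 5/96; Sindre 3/8; Trygve 5/72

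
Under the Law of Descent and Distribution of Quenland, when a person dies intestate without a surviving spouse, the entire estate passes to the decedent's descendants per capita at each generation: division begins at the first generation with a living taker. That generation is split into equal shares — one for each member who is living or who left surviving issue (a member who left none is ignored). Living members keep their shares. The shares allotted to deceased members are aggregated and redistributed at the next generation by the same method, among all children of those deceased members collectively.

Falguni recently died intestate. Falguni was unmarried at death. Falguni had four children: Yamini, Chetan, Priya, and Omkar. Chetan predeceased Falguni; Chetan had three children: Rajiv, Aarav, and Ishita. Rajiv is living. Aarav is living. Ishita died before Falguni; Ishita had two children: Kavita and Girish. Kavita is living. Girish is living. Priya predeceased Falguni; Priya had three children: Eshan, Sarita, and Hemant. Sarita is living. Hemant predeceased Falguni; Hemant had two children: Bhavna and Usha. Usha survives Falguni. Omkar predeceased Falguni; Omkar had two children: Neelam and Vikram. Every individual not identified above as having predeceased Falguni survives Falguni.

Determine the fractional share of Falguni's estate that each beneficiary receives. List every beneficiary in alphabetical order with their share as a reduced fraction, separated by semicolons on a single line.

There is no surviving spouse, so the entire estate passes to Falguni's descendants per capita at each generation.
At generation 1 (Yamini, Chetan, Priya, Omkar) there are 4 shares of (1)/4 = 1/4 each.
Living: Yamini — each takes 1/4.
Deceased: Chetan, Priya, and Omkar. Their combined 3/4 is pooled and carried to generation 2.
At generation 2 (Rajiv, Aarav, Ishita, Eshan, Sarita, Hemant, Neelam, Vikram) there are 8 shares of (3/4)/8 = 3/32 each.
Living: Rajiv, Aarav, Eshan, Sarita, Neelam, and Vikram — each takes 3/32.
Deceased: Ishita and Hemant. Their combined 3/16 is pooled and carried to generation 3.
At generation 3 (Kavita, Girish, Bhavna, Usha) there are 4 shares of (3/16)/4 = 3/64 each.
Living: Kavita, Girish, Bhavna, and Usha — each takes 3/64.

Aarav 3/32; Bhavna 3/64; Eshan 3/32; Girish 3/64; Kavita 3/64; Neelam 3/32; Rajiv 3/32; Sarita 3/32; Usha 3/64; Vikram 3/32; Yamini 1/4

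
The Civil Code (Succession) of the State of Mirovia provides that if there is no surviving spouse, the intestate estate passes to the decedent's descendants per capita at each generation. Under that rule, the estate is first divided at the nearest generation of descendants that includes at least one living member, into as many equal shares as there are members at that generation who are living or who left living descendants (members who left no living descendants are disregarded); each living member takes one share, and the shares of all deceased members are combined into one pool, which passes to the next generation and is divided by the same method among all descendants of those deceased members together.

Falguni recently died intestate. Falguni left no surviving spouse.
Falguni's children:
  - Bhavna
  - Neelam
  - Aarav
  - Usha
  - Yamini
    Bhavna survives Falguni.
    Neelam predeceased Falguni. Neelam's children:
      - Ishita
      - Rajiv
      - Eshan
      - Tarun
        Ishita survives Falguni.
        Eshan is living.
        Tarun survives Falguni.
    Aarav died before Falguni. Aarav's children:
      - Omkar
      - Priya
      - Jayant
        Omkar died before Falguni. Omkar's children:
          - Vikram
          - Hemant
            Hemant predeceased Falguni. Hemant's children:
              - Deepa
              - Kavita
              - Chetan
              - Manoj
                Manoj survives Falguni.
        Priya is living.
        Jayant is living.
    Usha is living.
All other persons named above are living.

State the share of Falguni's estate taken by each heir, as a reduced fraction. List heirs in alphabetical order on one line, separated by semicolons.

There is no surviving spouse, so the entire estate passes to Falguni's descendants per capita at each generation.
At generation 1 (Bhavna, Neelam, Aarav, Usha, Yamini) there are 5 shares of (1)/5 = 1/5 each.
Living: Bhavna, Usha, and Yamini — each takes 1/5.
Deceased: Neelam and Aarav. Their combined 2/5 is pooled and carried to generation 2.
At generation 2 (Ishita, Rajiv, Eshan, Tarun, Omkar, Priya, Jayant) there are 7 shares of (2/5)/7 = 2/35 each.
Living: Ishita, Rajiv, Eshan, Tarun, Priya, and Jayant — each takes 2/35.
Deceased: Omkar. That 2/35 share is carried to generation 3.
At generation 3 (Vikram, Hemant) there are 2 shares of (2/35)/2 = 1/35 each.
Living: Vikram — each takes 1/35.
Deceased: Hemant. That 1/35 share is carried to generation 4.
At generation 4 (Deepa, Kavita, Chetan, Manoj) there are 4 shares of (1/35)/4 = 1/140 each.
Living: Deepa, Kavita, Chetan, and Manoj — each takes 1/140.

Bhavna 1/5; Chetan 1/140; Deepa 1/140; Eshan 2/35; Ishita 2/35; Jayant 2/35; Kavita 1/140; Manoj 1/140; Priya 2/35; Rajiv 2/35; Tarun 2/35; Usha 1/5; Vikram 1/35; Yamini 1/5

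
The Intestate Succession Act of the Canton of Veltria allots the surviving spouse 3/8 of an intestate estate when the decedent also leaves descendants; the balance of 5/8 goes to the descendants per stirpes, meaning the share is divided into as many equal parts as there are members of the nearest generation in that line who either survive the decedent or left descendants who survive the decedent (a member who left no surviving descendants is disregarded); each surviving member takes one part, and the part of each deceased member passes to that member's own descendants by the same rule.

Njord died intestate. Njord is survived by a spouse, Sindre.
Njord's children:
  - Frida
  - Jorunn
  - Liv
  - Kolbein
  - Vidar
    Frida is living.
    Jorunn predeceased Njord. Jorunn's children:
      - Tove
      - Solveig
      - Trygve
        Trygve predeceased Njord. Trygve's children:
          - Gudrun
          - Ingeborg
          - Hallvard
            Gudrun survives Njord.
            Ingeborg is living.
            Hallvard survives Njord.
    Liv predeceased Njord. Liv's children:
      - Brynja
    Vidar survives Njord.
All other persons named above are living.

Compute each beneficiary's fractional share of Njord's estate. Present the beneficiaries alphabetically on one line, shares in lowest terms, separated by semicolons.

Brynja 1/8; Frida 1/8; Gudrun 1/72; Hallvard 1/72; Ingeborg 1/72; Kolbein 1/8; Sindre 3/8; Solveig 1/24; Tove 1/24; Vidar 1/8

Sindre, as surviving spouse, takes 3/8.
The remaining 5/8 passes to Njord's descendants per stirpes.
The 5/8 is divided into 5 equal shares of 1/8 among Frida, Jorunn, Liv, Kolbein, Vidar.
Frida is living and takes 1/8.
Jorunn predeceased; the 1/8 allotted to Jorunn's branch passes to Jorunn's issue by representation.
The 1/8 is divided into 3 equal shares of 1/24 among Tove, Solveig, Trygve.
Tove is living and takes 1/24.
Solveig is living and takes 1/24.
Trygve predeceased; the 1/24 allotted to Trygve's branch passes to Trygve's issue by representation.
The 1/24 is divided into 3 equal shares of 1/72 among Gudrun, Ingeborg, Hallvard.
Gudrun is living and takes 1/72.
Ingeborg is living and takes 1/72.
Hallvard is living and takes 1/72.
Liv predeceased; the 1/8 allotted to Liv's branch passes to Liv's issue by representation.
Brynja is the sole taker at this level and receives the full 1/8.
Kolbein is living and takes 1/8.
Vidar is living and takes 1/8.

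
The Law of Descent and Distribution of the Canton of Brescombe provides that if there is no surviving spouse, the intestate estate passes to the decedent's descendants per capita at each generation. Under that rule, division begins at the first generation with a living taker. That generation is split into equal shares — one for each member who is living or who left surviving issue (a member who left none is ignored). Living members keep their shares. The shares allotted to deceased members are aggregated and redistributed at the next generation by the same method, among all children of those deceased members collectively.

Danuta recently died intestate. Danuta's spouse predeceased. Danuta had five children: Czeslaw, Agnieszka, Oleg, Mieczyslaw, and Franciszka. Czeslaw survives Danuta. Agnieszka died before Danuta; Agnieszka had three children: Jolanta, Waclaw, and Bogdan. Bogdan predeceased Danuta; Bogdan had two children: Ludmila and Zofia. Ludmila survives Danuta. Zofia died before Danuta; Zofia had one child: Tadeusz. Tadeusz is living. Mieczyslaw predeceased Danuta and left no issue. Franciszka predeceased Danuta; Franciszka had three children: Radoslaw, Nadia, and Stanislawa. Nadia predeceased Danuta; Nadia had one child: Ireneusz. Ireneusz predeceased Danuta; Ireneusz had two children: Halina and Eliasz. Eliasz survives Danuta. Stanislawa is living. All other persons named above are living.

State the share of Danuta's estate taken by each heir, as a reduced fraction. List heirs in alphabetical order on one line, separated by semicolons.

Czeslaw 1/4; Eliasz 1/27; Halina 1/27; Jolanta 1/12; Ludmila 1/18; Oleg 1/4; Radoslaw 1/12; Stanislawa 1/12; Tadeusz 1/27; Waclaw 1/12

There is no surviving spouse, so the entire estate passes to Danuta's descendants per capita at each generation.
At generation 1 (Czeslaw, Agnieszka, Oleg, Franciszka) there are 4 shares of (1)/4 = 1/4 each.
Living: Czeslaw and Oleg — each takes 1/4.
Deceased: Agnieszka and Franciszka. Their combined 1/2 is pooled and carried to generation 2.
At generation 2 (Jolanta, Waclaw, Bogdan, Radoslaw, Nadia, Stanislawa) there are 6 shares of (1/2)/6 = 1/12 each.
Living: Jolanta, Waclaw, Radoslaw, and Stanislawa — each takes 1/12.
Deceased: Bogdan and Nadia. Their combined 1/6 is pooled and carried to generation 3.
At generation 3 (Ludmila, Zofia, Ireneusz) there are 3 shares of (1/6)/3 = 1/18 each.
Living: Ludmila — each takes 1/18.
Deceased: Zofia and Ireneusz. Their combined 1/9 is pooled and carried to generation 4.
At generation 4 (Tadeusz, Halina, Eliasz) there are 3 shares of (1/9)/3 = 1/27 each.
Living: Tadeusz, Halina, and Eliasz — each takes 1/27.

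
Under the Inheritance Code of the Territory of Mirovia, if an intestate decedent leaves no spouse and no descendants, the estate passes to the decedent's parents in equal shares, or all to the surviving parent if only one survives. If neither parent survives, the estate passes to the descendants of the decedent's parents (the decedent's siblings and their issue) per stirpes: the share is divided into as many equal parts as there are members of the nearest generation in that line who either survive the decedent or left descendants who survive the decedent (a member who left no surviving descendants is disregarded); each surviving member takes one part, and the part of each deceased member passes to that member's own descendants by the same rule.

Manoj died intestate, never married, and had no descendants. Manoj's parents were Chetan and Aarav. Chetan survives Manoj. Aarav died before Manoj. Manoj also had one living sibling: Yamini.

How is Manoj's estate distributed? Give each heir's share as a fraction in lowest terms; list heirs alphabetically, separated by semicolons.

Chetan 1

Only one parent, Chetan, survives, so Chetan takes the entire estate. The siblings take nothing because a surviving parent has priority.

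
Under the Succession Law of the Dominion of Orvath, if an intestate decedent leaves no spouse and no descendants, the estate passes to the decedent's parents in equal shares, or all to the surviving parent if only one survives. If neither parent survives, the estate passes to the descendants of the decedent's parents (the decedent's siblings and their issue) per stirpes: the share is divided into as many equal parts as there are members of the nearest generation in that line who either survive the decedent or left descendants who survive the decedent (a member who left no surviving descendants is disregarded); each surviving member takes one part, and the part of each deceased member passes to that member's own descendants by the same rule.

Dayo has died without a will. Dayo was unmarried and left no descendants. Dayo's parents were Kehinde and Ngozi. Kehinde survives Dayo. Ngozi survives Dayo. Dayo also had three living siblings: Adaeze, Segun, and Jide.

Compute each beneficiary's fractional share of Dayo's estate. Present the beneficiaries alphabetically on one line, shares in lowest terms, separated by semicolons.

Kehinde 1/2; Ngozi 1/2

Both parents survive, so Kehinde and Ngozi each take 1/2. The siblings take nothing because a surviving parent has priority.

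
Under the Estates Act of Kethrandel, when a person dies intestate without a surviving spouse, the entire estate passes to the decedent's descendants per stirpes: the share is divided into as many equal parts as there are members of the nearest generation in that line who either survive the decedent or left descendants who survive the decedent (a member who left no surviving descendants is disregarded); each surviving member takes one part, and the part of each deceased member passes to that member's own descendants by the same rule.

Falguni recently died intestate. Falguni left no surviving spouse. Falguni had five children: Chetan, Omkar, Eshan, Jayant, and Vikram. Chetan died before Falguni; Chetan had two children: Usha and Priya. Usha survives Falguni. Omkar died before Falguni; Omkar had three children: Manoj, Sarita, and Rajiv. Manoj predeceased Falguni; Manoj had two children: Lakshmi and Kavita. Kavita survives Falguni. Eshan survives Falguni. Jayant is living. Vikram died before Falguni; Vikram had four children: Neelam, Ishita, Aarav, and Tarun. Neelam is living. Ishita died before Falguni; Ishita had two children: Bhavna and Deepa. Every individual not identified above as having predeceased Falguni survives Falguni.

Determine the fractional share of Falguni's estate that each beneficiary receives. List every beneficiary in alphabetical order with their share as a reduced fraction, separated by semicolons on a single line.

There is no surviving spouse, so the entire estate passes to Falguni's descendants per stirpes.
The estate is divided into 5 equal shares of 1/5 among Chetan, Omkar, Eshan, Jayant, Vikram.
Chetan predeceased; the 1/5 allotted to Chetan's branch passes to Chetan's issue by representation.
The 1/5 is divided into 2 equal shares of 1/10 among Usha, Priya.
Usha is living and takes 1/10.
Priya is living and takes 1/10.
Omkar predeceased; the 1/5 allotted to Omkar's branch passes to Omkar's issue by representation.
The 1/5 is divided into 3 equal shares of 1/15 among Manoj, Sarita, Rajiv.
Manoj predeceased; the 1/15 allotted to Manoj's branch passes to Manoj's issue by representation.
The 1/15 is divided into 2 equal shares of 1/30 among Lakshmi, Kavita.
Lakshmi is living and takes 1/30.
Kavita is living and takes 1/30.
Sarita is living and takes 1/15.
Rajiv is living and takes 1/15.
Eshan is living and takes 1/5.
Jayant is living and takes 1/5.
Vikram predeceased; the 1/5 allotted to Vikram's branch passes to Vikram's issue by representation.
The 1/5 is divided into 4 equal shares of 1/20 among Neelam, Ishita, Aarav, Tarun.
Neelam is living and takes 1/20.
Ishita predeceased; the 1/20 allotted to Ishita's branch passes to Ishita's issue by representation.
The 1/20 is divided into 2 equal shares of 1/40 among Bhavna, Deepa.
Bhavna is living and takes 1/40.
Deepa is living and takes 1/40.
Aarav is living and takes 1/20.
Tarun is living and takes 1/20.

Aarav 1/20; Bhavna 1/40; Deepa 1/40; Eshan 1/5; Jayant 1/5; Kavita 1/30; Lakshmi 1/30; Neelam 1/20; Priya 1/10; Rajiv 1/15; Sarita 1/15; Tarun 1/20; Usha 1/10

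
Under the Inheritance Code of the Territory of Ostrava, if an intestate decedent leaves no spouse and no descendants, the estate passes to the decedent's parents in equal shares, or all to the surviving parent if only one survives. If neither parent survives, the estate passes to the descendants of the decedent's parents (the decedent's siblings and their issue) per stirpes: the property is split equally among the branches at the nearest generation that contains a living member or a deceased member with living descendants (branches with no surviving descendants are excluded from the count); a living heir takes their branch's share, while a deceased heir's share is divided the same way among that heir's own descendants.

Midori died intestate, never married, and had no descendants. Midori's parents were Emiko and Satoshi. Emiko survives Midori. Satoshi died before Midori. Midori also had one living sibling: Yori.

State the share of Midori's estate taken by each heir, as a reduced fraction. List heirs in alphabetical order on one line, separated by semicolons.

Only one parent, Emiko, survives, so Emiko takes the entire estate. The siblings take nothing because a surviving parent has priority.

Emiko 1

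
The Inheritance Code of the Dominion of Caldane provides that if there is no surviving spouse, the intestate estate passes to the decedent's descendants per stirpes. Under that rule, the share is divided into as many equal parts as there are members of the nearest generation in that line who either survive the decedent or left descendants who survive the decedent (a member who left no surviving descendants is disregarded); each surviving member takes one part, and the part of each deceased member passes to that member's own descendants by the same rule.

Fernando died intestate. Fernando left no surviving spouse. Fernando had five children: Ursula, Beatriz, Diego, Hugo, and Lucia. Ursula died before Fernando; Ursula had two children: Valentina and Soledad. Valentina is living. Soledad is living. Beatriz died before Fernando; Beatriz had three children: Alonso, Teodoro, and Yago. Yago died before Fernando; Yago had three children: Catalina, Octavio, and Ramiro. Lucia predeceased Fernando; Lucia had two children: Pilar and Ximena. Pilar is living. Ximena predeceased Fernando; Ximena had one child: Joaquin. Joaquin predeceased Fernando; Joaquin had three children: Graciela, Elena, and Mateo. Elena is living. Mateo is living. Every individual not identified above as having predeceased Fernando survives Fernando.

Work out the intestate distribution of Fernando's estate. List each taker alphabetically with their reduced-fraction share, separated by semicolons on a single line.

There is no surviving spouse, so the entire estate passes to Fernando's descendants per stirpes.
The estate is divided into 5 equal shares of 1/5 among Ursula, Beatriz, Diego, Hugo, Lucia.
Ursula predeceased; the 1/5 allotted to Ursula's branch passes to Ursula's issue by representation.
The 1/5 is divided into 2 equal shares of 1/10 among Valentina, Soledad.
Valentina is living and takes 1/10.
Soledad is living and takes 1/10.
Beatriz predeceased; the 1/5 allotted to Beatriz's branch passes to Beatriz's issue by representation.
The 1/5 is divided into 3 equal shares of 1/15 among Alonso, Teodoro, Yago.
Alonso is living and takes 1/15.
Teodoro is living and takes 1/15.
Yago predeceased; the 1/15 allotted to Yago's branch passes to Yago's issue by representation.
The 1/15 is divided into 3 equal shares of 1/45 among Catalina, Octavio, Ramiro.
Catalina is living and takes 1/45.
Octavio is living and takes 1/45.
Ramiro is living and takes 1/45.
Diego is living and takes 1/5.
Hugo is living and takes 1/5.
Lucia predeceased; the 1/5 allotted to Lucia's branch passes to Lucia's issue by representation.
The 1/5 is divided into 2 equal shares of 1/10 among Pilar, Ximena.
Pilar is living and takes 1/10.
Ximena predeceased; the 1/10 allotted to Ximena's branch passes to Ximena's issue by representation.
Joaquin's line is the sole branch at this level, so the full 1/10 passes to Joaquin's issue by representation.
The 1/10 is divided into 3 equal shares of 1/30 among Graciela, Elena, Mateo.
Graciela is living and takes 1/30.
Elena is living and takes 1/30.
Mateo is living and takes 1/30.

Alonso 1/15; Catalina 1/45; Diego 1/5; Elena 1/30; Graciela 1/30; Hugo 1/5; Mateo 1/30; Octavio 1/45; Pilar 1/10; Ramiro 1/45; Soledad 1/10; Teodoro 1/15; Valentina 1/10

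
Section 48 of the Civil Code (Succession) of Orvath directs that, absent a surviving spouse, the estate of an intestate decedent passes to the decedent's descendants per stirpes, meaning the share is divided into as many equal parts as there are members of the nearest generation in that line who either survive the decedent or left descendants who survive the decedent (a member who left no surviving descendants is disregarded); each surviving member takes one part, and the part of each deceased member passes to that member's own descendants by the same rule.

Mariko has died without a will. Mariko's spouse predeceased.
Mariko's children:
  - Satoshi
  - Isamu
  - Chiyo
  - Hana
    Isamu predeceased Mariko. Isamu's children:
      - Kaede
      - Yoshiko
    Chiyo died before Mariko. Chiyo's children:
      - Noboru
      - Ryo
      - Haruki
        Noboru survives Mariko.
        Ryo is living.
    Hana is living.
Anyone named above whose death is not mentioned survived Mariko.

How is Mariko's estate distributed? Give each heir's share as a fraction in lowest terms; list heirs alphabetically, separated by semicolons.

There is no surviving spouse, so the entire estate passes to Mariko's descendants per stirpes.
The estate is divided into 4 equal shares of 1/4 among Satoshi, Isamu, Chiyo, Hana.
Satoshi is living and takes 1/4.
Isamu predeceased; the 1/4 allotted to Isamu's branch passes to Isamu's issue by representation.
The 1/4 is divided into 2 equal shares of 1/8 among Kaede, Yoshiko.
Kaede is living and takes 1/8.
Yoshiko is living and takes 1/8.
Chiyo predeceased; the 1/4 allotted to Chiyo's branch passes to Chiyo's issue by representation.
The 1/4 is divided into 3 equal shares of 1/12 among Noboru, Ryo, Haruki.
Noboru is living and takes 1/12.
Ryo is living and takes 1/12.
Haruki is living and takes 1/12.
Hana is living and takes 1/4.

Hana 1/4; Haruki 1/12; Kaede 1/8; Noboru 1/12; Ryo 1/12; Satoshi 1/4; Yoshiko 1/8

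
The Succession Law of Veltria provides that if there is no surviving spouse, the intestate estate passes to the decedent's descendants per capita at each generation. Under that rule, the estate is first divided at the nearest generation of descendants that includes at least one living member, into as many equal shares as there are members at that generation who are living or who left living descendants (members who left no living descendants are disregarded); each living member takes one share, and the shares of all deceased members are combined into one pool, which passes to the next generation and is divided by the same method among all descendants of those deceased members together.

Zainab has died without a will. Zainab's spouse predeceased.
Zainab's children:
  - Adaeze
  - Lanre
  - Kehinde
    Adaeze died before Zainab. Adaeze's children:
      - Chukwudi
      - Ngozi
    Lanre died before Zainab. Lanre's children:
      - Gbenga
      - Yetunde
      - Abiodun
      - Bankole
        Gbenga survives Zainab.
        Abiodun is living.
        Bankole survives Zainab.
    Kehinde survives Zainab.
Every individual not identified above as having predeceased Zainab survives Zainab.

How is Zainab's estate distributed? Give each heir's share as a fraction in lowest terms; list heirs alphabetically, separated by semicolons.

Abiodun 1/9; Bankole 1/9; Chukwudi 1/9; Gbenga 1/9; Kehinde 1/3; Ngozi 1/9; Yetunde 1/9

There is no surviving spouse, so the entire estate passes to Zainab's descendants per capita at each generation.
At generation 1 (Adaeze, Lanre, Kehinde) there are 3 shares of (1)/3 = 1/3 each.
Living: Kehinde — each takes 1/3.
Deceased: Adaeze and Lanre. Their combined 2/3 is pooled and carried to generation 2.
At generation 2 (Chukwudi, Ngozi, Gbenga, Yetunde, Abiodun, Bankole) there are 6 shares of (2/3)/6 = 1/9 each.
Living: Chukwudi, Ngozi, Gbenga, Yetunde, Abiodun, and Bankole — each takes 1/9.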